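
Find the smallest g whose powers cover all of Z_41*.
g = 6. For each prime q|40: 6^{20}≡40, 6^{8}≡10, none ≡ 1, so ord_41(6) = 40 and 6 is a primitive root.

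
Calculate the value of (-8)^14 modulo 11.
Using Fermat: (-8)^{10} ≡ 1 mod 11. 14 ≡ 4 mod 10. So (-8)^{14} ≡ (-8)^{4} ≡ 4 mod 11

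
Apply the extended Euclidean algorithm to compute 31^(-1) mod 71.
Extended GCD: 31(-16) + 71(7) = 1. So 31^(-1) ≡ -16 ≡ 55 mod 71. Verify: 31 × 55 = 1705 ≡ 1 mod 71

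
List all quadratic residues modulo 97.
Quadratic residues modulo 97: {1, 2, 3, 4, 6, 8, 9, 11, 12, 16, 18, 22, 24, 25, 27, 31, 32, 33, 35, 36, 43, 44, 47, 48, 49, 50, 53, 54, 61, 62, 64, 65, 66, 70, 72, 73, 75, 79, 81, 85, 86, 88, 89, 91, 93, 94, 95, 96}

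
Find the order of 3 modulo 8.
Powers of 3 mod 8: 3^1≡3, 3^2≡1. Order = 2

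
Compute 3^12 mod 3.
By repeated squaring mod 3: 3^{1}≡0, 3^{2}≡0, 3^{4}≡0, 3^{8}≡0. Then 3^{12} = 3^{8+4} ≡ 0 × 0 ≡ 0 mod 3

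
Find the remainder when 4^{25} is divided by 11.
By Fermat: 4^{10} ≡ 1 (mod 11). 25 = 2×10 + 5. So 4^{25} ≡ 4^{5} ≡ 1 (mod 11)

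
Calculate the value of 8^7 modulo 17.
By repeated squaring mod 17: 8^{1}≡8, 8^{2}≡13, 8^{4}≡16. Then 8^{7} = 8^{4+2+1} ≡ 16 × 13 × 8 ≡ 15 mod 17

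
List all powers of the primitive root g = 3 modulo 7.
3^1, 3^2, ..., 3^{6} mod 7: [3, 2, 6, 4, 5, 1]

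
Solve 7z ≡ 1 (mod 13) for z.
Since 13 is prime, by Fermat 7^(-1) ≡ 7^{11} ≡ 2 (mod 13). Verify: 7 × 2 = 14 ≡ 1 (mod 13)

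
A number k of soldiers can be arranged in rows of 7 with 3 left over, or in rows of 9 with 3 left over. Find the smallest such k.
M = 7 × 9 = 63. M₁ = 9, y₁ ≡ 4 mod 7. M₂ = 7, y₂ ≡ 4 mod 9. k = 3×9×4 + 3×7×4 ≡ 3 mod 63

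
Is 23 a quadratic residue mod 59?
By Euler's criterion: 23^{29} ≡ 58 mod 59. Since this equals -1 (≡ 58), 23 is not a QR.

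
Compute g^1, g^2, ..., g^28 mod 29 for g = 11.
11^1, 11^2, ..., 11^{28} mod 29: [11, 5, 26, 25, 14, 9, 12, 16, 2, 22, 10, 23, 21, 28, 18, 24, 3, 4, 15, 20, 17, 13, 27, 7, 19, 6, 8, 1]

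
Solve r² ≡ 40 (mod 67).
The square roots of 40 mod 67 are 24 and 43. Verify: 24² = 576 ≡ 40 (mod 67)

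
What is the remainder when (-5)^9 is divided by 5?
By repeated squaring (mod 5): (-5)^{1}≡0, (-5)^{2}≡0, (-5)^{4}≡0, (-5)^{8}≡0. Then (-5)^{9} = (-5)^{8+1} ≡ 0 × 0 ≡ 0 (mod 5)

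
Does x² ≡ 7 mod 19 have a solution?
By Euler's criterion: 7^{9} ≡ 1 mod 19. Since this equals 1, 7 is a QR.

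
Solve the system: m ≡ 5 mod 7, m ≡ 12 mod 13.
M = 7 × 13 = 91. M₁ = 13, y₁ ≡ 6 mod 7. M₂ = 7, y₂ ≡ 2 mod 13. m = 5×13×6 + 12×7×2 ≡ 12 mod 91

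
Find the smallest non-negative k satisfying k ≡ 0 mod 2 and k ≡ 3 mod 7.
M = 2 × 7 = 14. M₁ = 7, y₁ ≡ 1 mod 2. M₂ = 2, y₂ ≡ 4 mod 7. k = 0×7×1 + 3×2×4 ≡ 10 mod 14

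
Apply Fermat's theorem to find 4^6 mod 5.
By Fermat: 4^{4} ≡ 1 mod 5. So 4^{6} = 4^{4} · 4^{2} ≡ 4^{2} ≡ 1 mod 5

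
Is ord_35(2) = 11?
Powers of 2 mod 35: 2^1≡2, 2^2≡4, 2^3≡8, 2^4≡16, 2^5≡32, 2^6≡29, 2^7≡23, 2^8≡11, 2^9≡22, 2^10≡9, 2^11≡18, 2^12≡1. 2^11≡18≢1, so ord ≠ 11. No, the actual order is 12.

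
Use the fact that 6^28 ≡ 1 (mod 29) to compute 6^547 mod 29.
By Fermat: 6^{28} ≡ 1 (mod 29). 547 ≡ 15 (mod 28). So 6^{547} ≡ 6^{15} ≡ 6 (mod 29)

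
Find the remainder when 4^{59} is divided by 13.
By Fermat: 4^{12} ≡ 1 mod 13. 59 = 4×12 + 11. So 4^{59} ≡ 4^{11} ≡ 10 mod 13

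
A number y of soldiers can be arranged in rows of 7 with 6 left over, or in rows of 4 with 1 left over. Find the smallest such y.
M = 7 × 4 = 28. M₁ = 4, y₁ ≡ 2 (mod 7). M₂ = 7, y₂ ≡ 3 (mod 4). y = 6×4×2 + 1×7×3 ≡ 13 (mod 28)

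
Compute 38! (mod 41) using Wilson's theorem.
(40)! = (38)! × (39) × (40) ≡ -1 (mod 41). So (38)! ≡ -1 × [(40)(39)]^(-1) ≡ 20 (mod 41)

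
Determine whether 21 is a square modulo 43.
By Euler's criterion: 21^{21} ≡ 1 mod 43. Since this equals 1, 21 is a QR.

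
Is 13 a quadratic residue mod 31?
By Euler's criterion: 13^{15} ≡ 30 mod 31. Since this equals -1 (≡ 30), 13 is not a QR.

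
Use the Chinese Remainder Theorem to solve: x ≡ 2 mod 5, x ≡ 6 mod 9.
M = 5 × 9 = 45. M₁ = 9, y₁ ≡ 4 mod 5. M₂ = 5, y₂ ≡ 2 mod 9. x = 2×9×4 + 6×5×2 ≡ 42 mod 45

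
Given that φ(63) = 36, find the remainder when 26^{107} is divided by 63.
By Euler: 26^{36} ≡ 1 (mod 63) since gcd(26, 63) = 1. 107 = 2×36 + 35. So 26^{107} ≡ 26^{35} ≡ 17 (mod 63)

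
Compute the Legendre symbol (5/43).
(5/43) = 5^{21} mod 43 = -1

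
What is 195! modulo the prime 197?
(196)! = (195)! × (196) ≡ -1 mod 197. So (195)! ≡ -1 × (196)^(-1) ≡ (-1)×(-1) = 1 mod 197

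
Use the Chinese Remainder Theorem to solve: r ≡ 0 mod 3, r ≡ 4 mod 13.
M = 3 × 13 = 39. M₁ = 13, y₁ ≡ 1 mod 3. M₂ = 3, y₂ ≡ 9 mod 13. r = 0×13×1 + 4×3×9 ≡ 30 mod 39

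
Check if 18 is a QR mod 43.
By Euler's criterion: 18^{21} ≡ 42 mod 43. Since this equals -1 (≡ 42), 18 is not a QR.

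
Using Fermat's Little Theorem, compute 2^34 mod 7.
By Fermat: 2^{6} ≡ 1 mod 7. 34 = 5×6 + 4. So 2^{34} ≡ 2^{4} ≡ 2 mod 7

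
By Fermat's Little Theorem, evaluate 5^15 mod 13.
By Fermat: 5^{12} ≡ 1 mod 13. So 5^{15} = 5^{12} · 5^{3} ≡ 5^{3} ≡ 8 mod 13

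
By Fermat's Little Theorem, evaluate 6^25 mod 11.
By Fermat: 6^{10} ≡ 1 (mod 11). 25 = 2×10 + 5. So 6^{25} ≡ 6^{5} ≡ 10 (mod 11)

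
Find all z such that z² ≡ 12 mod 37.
The square roots of 12 mod 37 are 7 and 30. Verify: 7² = 49 ≡ 12 mod 37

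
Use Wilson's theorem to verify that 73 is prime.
(72)! mod 73 = 72. Since this equals -1 mod 73, Wilson confirms 73 is prime.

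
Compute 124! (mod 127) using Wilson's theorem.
(126)! = (124)! × (125) × (126) ≡ -1 (mod 127). So (124)! ≡ -1 × [(126)(125)]^(-1) ≡ 63 (mod 127)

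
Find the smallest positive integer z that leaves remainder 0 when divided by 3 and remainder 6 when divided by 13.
M = 3 × 13 = 39. M₁ = 13, y₁ ≡ 1 mod 3. M₂ = 3, y₂ ≡ 9 mod 13. z = 0×13×1 + 6×3×9 ≡ 6 mod 39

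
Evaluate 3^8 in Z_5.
Using Fermat: 3^{4} ≡ 1 (mod 5). 8 ≡ 0 (mod 4). So 3^{8} ≡ 3^{0} ≡ 1 (mod 5)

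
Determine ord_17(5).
Powers of 5 mod 17: 5^1≡5, 5^2≡8, 5^3≡6, 5^4≡13, 5^5≡14, 5^6≡2, 5^7≡10, 5^8≡16, 5^9≡12, 5^10≡9, 5^11≡11, 5^12≡4, 5^13≡3, 5^14≡15, 5^15≡7, 5^16≡1. So the order of 5 is 16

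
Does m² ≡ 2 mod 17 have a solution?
By Euler's criterion: 2^{8} ≡ 1 mod 17. Since this equals 1, 2 is a QR.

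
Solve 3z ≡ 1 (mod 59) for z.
Since 59 is prime, by Fermat 3^(-1) ≡ 3^{57} ≡ 20 (mod 59). Verify: 3 × 20 = 60 ≡ 1 (mod 59)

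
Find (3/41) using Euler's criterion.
(3/41) = 3^{20} mod 41 = -1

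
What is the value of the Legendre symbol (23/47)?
(23/47) = 23^{23} mod 47 = -1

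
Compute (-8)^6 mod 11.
By repeated squaring (mod 11): (-8)^{1}≡3, (-8)^{2}≡9, (-8)^{4}≡4. Then (-8)^{6} = (-8)^{4+2} ≡ 4 × 9 ≡ 3 (mod 11)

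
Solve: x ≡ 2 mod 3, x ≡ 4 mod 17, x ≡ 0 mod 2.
M = 3 × 17 × 2 = 102. M₁ = 34, y₁ ≡ 1 mod 3. M₂ = 6, y₂ ≡ 3 mod 17. M₃ = 51, y₃ ≡ 1 mod 2. x = 2×34×1 + 4×6×3 + 0×51×1 ≡ 38 mod 102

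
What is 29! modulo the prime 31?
(30)! = (29)! × (30) ≡ -1 mod 31. So (29)! ≡ -1 × (30)^(-1) ≡ (-1)×(-1) = 1 mod 31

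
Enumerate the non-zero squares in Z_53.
Quadratic residues modulo 53: {1, 4, 6, 7, 9, 10, 11, 13, 15, 16, 17, 24, 25, 28, 29, 36, 37, 38, 40, 42, 43, 44, 46, 47, 49, 52}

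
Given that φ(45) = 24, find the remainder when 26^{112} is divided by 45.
By Euler: 26^{24} ≡ 1 mod 45 since gcd(26, 45) = 1. 112 = 4×24 + 16. So 26^{112} ≡ 26^{16} ≡ 1 mod 45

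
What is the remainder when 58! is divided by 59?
By Wilson's theorem, (58)! ≡ -1 ≡ 58 mod 59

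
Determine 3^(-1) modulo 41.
Since 41 is prime, by Fermat 3^(-1) ≡ 3^{39} ≡ 14 mod 41. Verify: 3 × 14 = 42 ≡ 1 mod 41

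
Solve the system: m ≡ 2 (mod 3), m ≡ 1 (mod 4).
M = 3 × 4 = 12. M₁ = 4, y₁ ≡ 1 (mod 3). M₂ = 3, y₂ ≡ 3 (mod 4). m = 2×4×1 + 1×3×3 ≡ 5 (mod 12)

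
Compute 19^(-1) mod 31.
Since 31 is prime, by Fermat 19^(-1) ≡ 19^{29} ≡ 18 mod 31. Verify: 19 × 18 = 342 ≡ 1 mod 31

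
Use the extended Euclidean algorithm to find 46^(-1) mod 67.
Extended GCD: 46(-16) + 67(11) = 1. So 46^(-1) ≡ -16 ≡ 51 mod 67. Verify: 46 × 51 = 2346 ≡ 1 mod 67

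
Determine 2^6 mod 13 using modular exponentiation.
By repeated squaring mod 13: 2^{1}≡2, 2^{2}≡4, 2^{4}≡3. Then 2^{6} = 2^{4+2} ≡ 3 × 4 ≡ 12 mod 13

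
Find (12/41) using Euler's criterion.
(12/41) = 12^{20} mod 41 = -1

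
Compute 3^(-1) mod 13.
Since 13 is prime, by Fermat 3^(-1) ≡ 3^{11} ≡ 9 mod 13. Verify: 3 × 9 = 27 ≡ 1 mod 13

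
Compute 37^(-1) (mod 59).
Since 59 is prime, by Fermat 37^(-1) ≡ 37^{57} ≡ 8 (mod 59). Verify: 37 × 8 = 296 ≡ 1 (mod 59)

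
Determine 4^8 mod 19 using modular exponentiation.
By repeated squaring mod 19: 4^{1}≡4, 4^{2}≡16, 4^{4}≡9, 4^{8}≡5. So 4^{8} ≡ 5 mod 19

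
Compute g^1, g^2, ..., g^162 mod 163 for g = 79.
79^1, 79^2, ..., 79^{162} mod 163: [79, 47, 127, 90, 101, 155, 20, 113, 125, 95, 7, 64, 3, 74, 141, 55, 107, 140, 139, 60, 13, 49, 122, 21, 29, 9, 59, 97, 2, 158, 94, 91, 17, 39, 147, 40, 63, 87, 27, 14, 128, 6, 148, 119, 110, 51, 117, 115, 120, 26, 98, 81, 42, 58, 18, 118, 31, 4, 153, 25, 19, 34, 78, 131, 80, 126, 11, 54, 28, 93, 12, 133, 75, 57, 102, 71, 67, 77, 52, 33, 162, 84, 116, 36, 73, 62, 8, 143, 50, 38, 68, 156, 99, 160, 89, 22, 108, 56, 23, 24, 103, 150, 114, 41, 142, 134, 154, 104, 66, 161, 5, 69, 72, 146, 124, 16, 123, 100, 76, 136, 149, 35, 157, 15, 44, 53, 112, 46, 48, 43, 137, 65, 82, 121, 105, 145, 45, 132, 159, 10, 138, 144, 129, 85, 32, 83, 37, 152, 109, 135, 70, 151, 30, 88, 106, 61, 92, 96, 86, 111, 130, 1]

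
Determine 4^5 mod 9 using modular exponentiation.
By repeated squaring (mod 9): 4^{1}≡4, 4^{2}≡7, 4^{4}≡4. Then 4^{5} = 4^{4+1} ≡ 4 × 4 ≡ 7 (mod 9)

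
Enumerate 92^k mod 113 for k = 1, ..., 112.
92^1, 92^2, ..., 92^{112} mod 113: [92, 102, 5, 8, 58, 25, 40, 64, 12, 87, 94, 60, 96, 18, 74, 28, 90, 31, 27, 111, 42, 22, 103, 97, 110, 63, 33, 98, 89, 52, 38, 106, 34, 77, 78, 57, 46, 51, 59, 4, 29, 69, 20, 32, 6, 100, 47, 30, 48, 9, 37, 14, 45, 72, 70, 112, 21, 11, 108, 105, 55, 88, 73, 49, 101, 26, 19, 53, 17, 95, 39, 85, 23, 82, 86, 2, 71, 91, 10, 16, 3, 50, 80, 15, 24, 61, 75, 7, 79, 36, 35, 56, 67, 62, 54, 109, 84, 44, 93, 81, 107, 13, 66, 83, 65, 104, 76, 99, 68, 41, 43, 1]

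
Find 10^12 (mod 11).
Using Fermat: 10^{10} ≡ 1 (mod 11). 12 ≡ 2 (mod 10). So 10^{12} ≡ 10^{2} ≡ 1 (mod 11)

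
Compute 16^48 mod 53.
By repeated squaring mod 53: 16^{1}≡16, 16^{2}≡44, 16^{4}≡28, 16^{8}≡42, 16^{16}≡15, 16^{32}≡13. Then 16^{48} = 16^{32+16} ≡ 13 × 15 ≡ 36 mod 53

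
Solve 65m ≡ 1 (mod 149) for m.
Since 149 is prime, by Fermat 65^(-1) ≡ 65^{147} ≡ 94 (mod 149). Verify: 65 × 94 = 6110 ≡ 1 (mod 149)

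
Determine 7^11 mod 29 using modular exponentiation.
By repeated squaring mod 29: 7^{1}≡7, 7^{2}≡20, 7^{4}≡23, 7^{8}≡7. Then 7^{11} = 7^{8+2+1} ≡ 7 × 20 × 7 ≡ 23 mod 29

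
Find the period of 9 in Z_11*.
Powers of 9 mod 11: 9^1≡9, 9^2≡4, 9^3≡3, 9^4≡5, 9^5≡1. Order = 5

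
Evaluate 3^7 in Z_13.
By repeated squaring (mod 13): 3^{1}≡3, 3^{2}≡9, 3^{4}≡3. Then 3^{7} = 3^{4+2+1} ≡ 3 × 9 × 3 ≡ 3 (mod 13)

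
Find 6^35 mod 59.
By repeated squaring mod 59: 6^{1}≡6, 6^{2}≡36, 6^{4}≡57, 6^{8}≡4, 6^{16}≡16, 6^{32}≡20. Then 6^{35} = 6^{32+2+1} ≡ 20 × 36 × 6 ≡ 13 mod 59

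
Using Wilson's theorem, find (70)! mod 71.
By Wilson's theorem, (70)! ≡ -1 ≡ 70 mod 71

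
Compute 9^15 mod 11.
Using Fermat: 9^{10} ≡ 1 (mod 11). 15 ≡ 5 (mod 10). So 9^{15} ≡ 9^{5} ≡ 1 (mod 11)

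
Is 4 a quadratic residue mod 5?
By Euler's criterion: 4^{2} ≡ 1 (mod 5). Since this equals 1, 4 is a QR.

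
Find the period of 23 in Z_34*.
Powers of 23 mod 34: 23^1≡23, 23^2≡19, 23^3≡29, 23^4≡21, 23^5≡7, 23^6≡25, 23^7≡31, 23^8≡33, 23^9≡11, 23^10≡15, 23^11≡5, 23^12≡13, 23^13≡27, 23^14≡9, 23^15≡3, 23^16≡1. Order = 16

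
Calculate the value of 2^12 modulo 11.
Using Fermat: 2^{10} ≡ 1 (mod 11). 12 ≡ 2 (mod 10). So 2^{12} ≡ 2^{2} ≡ 4 (mod 11)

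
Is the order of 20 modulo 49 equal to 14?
Powers of 20 mod 49: 20^1≡20, 20^2≡8, 20^3≡13, 20^4≡15, 20^5≡6, 20^6≡22, 20^7≡48, 20^8≡29, 20^9≡41, 20^10≡36, 20^11≡34, 20^12≡43, 20^13≡27, 20^14≡1. First k with 20^k≡1 is k=14. Yes, ord_49(20) = 14.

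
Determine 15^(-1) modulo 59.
Since 59 is prime, by Fermat 15^(-1) ≡ 15^{57} ≡ 4 mod 59. Verify: 15 × 4 = 60 ≡ 1 mod 59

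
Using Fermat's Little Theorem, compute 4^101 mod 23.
By Fermat: 4^{22} ≡ 1 (mod 23). 101 = 4×22 + 13. So 4^{101} ≡ 4^{13} ≡ 16 (mod 23)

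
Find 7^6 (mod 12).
By repeated squaring (mod 12): 7^{1}≡7, 7^{2}≡1, 7^{4}≡1. Then 7^{6} = 7^{4+2} ≡ 1 × 1 ≡ 1 (mod 12)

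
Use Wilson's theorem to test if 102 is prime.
(101)! mod 102 = 0. Since 0 ≢ -1 (mod 102), 102 is not prime.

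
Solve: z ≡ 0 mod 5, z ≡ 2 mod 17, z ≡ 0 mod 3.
M = 5 × 17 × 3 = 255. M₁ = 51, y₁ ≡ 1 mod 5. M₂ = 15, y₂ ≡ 8 mod 17. M₃ = 85, y₃ ≡ 1 mod 3. z = 0×51×1 + 2×15×8 + 0×85×1 ≡ 240 mod 255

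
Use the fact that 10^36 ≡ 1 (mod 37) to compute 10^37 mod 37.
By Fermat: 10^{36} ≡ 1 (mod 37). So 10^{37} = 10^{36} · 10^{1} ≡ 10^{1} ≡ 10 (mod 37)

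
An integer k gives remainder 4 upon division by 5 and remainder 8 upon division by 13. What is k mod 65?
M = 5 × 13 = 65. M₁ = 13, y₁ ≡ 2 mod 5. M₂ = 5, y₂ ≡ 8 mod 13. k = 4×13×2 + 8×5×8 ≡ 34 mod 65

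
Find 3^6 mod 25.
By repeated squaring mod 25: 3^{1}≡3, 3^{2}≡9, 3^{4}≡6. Then 3^{6} = 3^{4+2} ≡ 6 × 9 ≡ 4 mod 25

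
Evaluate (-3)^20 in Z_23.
By repeated squaring (mod 23): (-3)^{1}≡20, (-3)^{2}≡9, (-3)^{4}≡12, (-3)^{8}≡6, (-3)^{16}≡13. Then (-3)^{20} = (-3)^{16+4} ≡ 13 × 12 ≡ 18 (mod 23)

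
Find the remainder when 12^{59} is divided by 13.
By Fermat: 12^{12} ≡ 1 (mod 13). 59 = 4×12 + 11. So 12^{59} ≡ 12^{11} ≡ 12 (mod 13)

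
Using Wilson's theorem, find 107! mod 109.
(108)! = (107)! × (108) ≡ -1 (mod 109). So (107)! ≡ -1 × (108)^(-1) ≡ (-1)×(-1) = 1 (mod 109)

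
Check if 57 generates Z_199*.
57^{99} ≡ 1 (mod 199) and 99 < 198, so ord_199(57) = 99 ≠ 198 and 57 is not a primitive root.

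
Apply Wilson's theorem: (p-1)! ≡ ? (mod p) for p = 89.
By Wilson's theorem, (88)! ≡ -1 ≡ 88 (mod 89)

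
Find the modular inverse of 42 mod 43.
Since 43 is prime, by Fermat 42^(-1) ≡ 42^{41} ≡ 42 mod 43. Verify: 42 × 42 = 1764 ≡ 1 mod 43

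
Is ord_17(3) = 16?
Powers of 3 mod 17: 3^1≡3, 3^2≡9, 3^3≡10, 3^4≡13, 3^5≡5, 3^6≡15, 3^7≡11, 3^8≡16, 3^9≡14, 3^10≡8, 3^11≡7, 3^12≡4, 3^13≡12, 3^14≡2, 3^15≡6, 3^16≡1. First k with 3^k≡1 is k=16. Yes, ord_17(3) = 16.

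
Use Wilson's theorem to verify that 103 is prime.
(102)! mod 103 = 102. Since this equals -1 (mod 103), Wilson confirms 103 is prime.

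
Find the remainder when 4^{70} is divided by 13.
By Fermat: 4^{12} ≡ 1 (mod 13). 70 = 5×12 + 10. So 4^{70} ≡ 4^{10} ≡ 9 (mod 13)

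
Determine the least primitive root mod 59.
g = 2. For each prime q|58: 2^{29}≡58, 2^{2}≡4, none ≡ 1, so ord_59(2) = 58 and 2 is a primitive root.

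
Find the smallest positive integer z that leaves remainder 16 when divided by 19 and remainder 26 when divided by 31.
M = 19 × 31 = 589. M₁ = 31, y₁ ≡ 8 mod 19. M₂ = 19, y₂ ≡ 18 mod 31. z = 16×31×8 + 26×19×18 ≡ 491 mod 589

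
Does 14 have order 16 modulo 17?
ord_17(14) divides 16. For each prime q|16: 14^{8}≡16, none ≡ 1. So 14 has order 16 and is a primitive root mod 17.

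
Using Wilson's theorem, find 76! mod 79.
(78)! = (76)! × (77) × (78) ≡ -1 mod 79. So (76)! ≡ -1 × [(78)(77)]^(-1) ≡ 39 mod 79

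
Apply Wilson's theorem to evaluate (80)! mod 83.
(82)! = (80)! × (81) × (82) ≡ -1 mod 83. So (80)! ≡ -1 × [(82)(81)]^(-1) ≡ 41 mod 83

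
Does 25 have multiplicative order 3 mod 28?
Powers of 25 mod 28: 25^1≡25, 25^2≡9, 25^3≡1. First k with 25^k≡1 is k=3. Yes, ord_28(25) = 3.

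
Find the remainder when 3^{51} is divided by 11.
By Fermat: 3^{10} ≡ 1 (mod 11). 51 = 5×10 + 1. So 3^{51} ≡ 3^{1} ≡ 3 (mod 11)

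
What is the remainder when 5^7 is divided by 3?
Using Fermat: 5^{2} ≡ 1 (mod 3). 7 ≡ 1 (mod 2). So 5^{7} ≡ 5^{1} ≡ 2 (mod 3)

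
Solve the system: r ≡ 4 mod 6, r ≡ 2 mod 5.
M = 6 × 5 = 30. M₁ = 5, y₁ ≡ 5 mod 6. M₂ = 6, y₂ ≡ 1 mod 5. r = 4×5×5 + 2×6×1 ≡ 22 mod 30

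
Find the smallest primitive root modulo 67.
g = 2. For each prime q|66: 2^{33}≡66, 2^{22}≡37, 2^{6}≡64, none ≡ 1, so ord_67(2) = 66 and 2 is a primitive root.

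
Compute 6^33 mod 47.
By repeated squaring mod 47: 6^{1}≡6, 6^{2}≡36, 6^{4}≡27, 6^{8}≡24, 6^{16}≡12, 6^{32}≡3. Then 6^{33} = 6^{32+1} ≡ 3 × 6 ≡ 18 mod 47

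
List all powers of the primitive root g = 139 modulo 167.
139^1, 139^2, ..., 139^{166} mod 167: [139, 116, 92, 96, 151, 114, 148, 31, 134, 89, 13, 137, 5, 27, 79, 126, 146, 87, 69, 72, 155, 2, 111, 65, 17, 25, 135, 61, 129, 62, 101, 11, 26, 107, 10, 54, 158, 85, 125, 7, 138, 144, 143, 4, 55, 130, 34, 50, 103, 122, 91, 124, 35, 22, 52, 47, 20, 108, 149, 3, 83, 14, 109, 121, 119, 8, 110, 93, 68, 100, 39, 77, 15, 81, 70, 44, 104, 94, 40, 49, 131, 6, 166, 28, 51, 75, 71, 16, 53, 19, 136, 33, 78, 154, 30, 162, 140, 88, 41, 21, 80, 98, 95, 12, 165, 56, 102, 150, 142, 32, 106, 38, 105, 66, 156, 141, 60, 157, 113, 9, 82, 42, 160, 29, 23, 24, 163, 112, 37, 133, 117, 64, 45, 76, 43, 132, 145, 115, 120, 147, 59, 18, 164, 84, 153, 58, 46, 48, 159, 57, 74, 99, 67, 128, 90, 152, 86, 97, 123, 63, 73, 127, 118, 36, 161, 1]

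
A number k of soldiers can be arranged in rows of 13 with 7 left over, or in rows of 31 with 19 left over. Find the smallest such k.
M = 13 × 31 = 403. M₁ = 31, y₁ ≡ 8 (mod 13). M₂ = 13, y₂ ≡ 12 (mod 31). k = 7×31×8 + 19×13×12 ≡ 267 (mod 403)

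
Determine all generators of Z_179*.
There are φ(178) = 88 primitive roots mod 179: {2, 6, 7, 8, 10, 11, 18, 21, 23, 24, 26, 28, 30, 32, 33, 34, 35, 37, 38, 40, 41, 44, 50, 53, 54, 55, 58, 62, 63, 69, 71, 72, 73, 78, 79, 84, 86, 90, 91, 92, 94, 96, 97, 98, 99, 102, 103, 104, 105, 109, 111, 112, 113, 114, 115, 118, 119, 120, 122, 123, 127, 128, 130, 131, 132, 133, 134, 136, 137, 140, 143, 148, 150, 152, 154, 157, 159, 160, 162, 163, 164, 165, 166, 167, 170, 174, 175, 176}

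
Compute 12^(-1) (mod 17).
Since 17 is prime, by Fermat 12^(-1) ≡ 12^{15} ≡ 10 (mod 17). Verify: 12 × 10 = 120 ≡ 1 (mod 17)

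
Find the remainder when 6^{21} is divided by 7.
By Fermat: 6^{6} ≡ 1 (mod 7). 21 = 3×6 + 3. So 6^{21} ≡ 6^{3} ≡ 6 (mod 7)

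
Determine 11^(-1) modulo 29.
Since 29 is prime, by Fermat 11^(-1) ≡ 11^{27} ≡ 8 mod 29. Verify: 11 × 8 = 88 ≡ 1 mod 29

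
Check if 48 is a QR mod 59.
By Euler's criterion: 48^{29} ≡ 1 mod 59. Since this equals 1, 48 is a QR.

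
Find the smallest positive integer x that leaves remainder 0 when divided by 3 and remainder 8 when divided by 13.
M = 3 × 13 = 39. M₁ = 13, y₁ ≡ 1 (mod 3). M₂ = 3, y₂ ≡ 9 (mod 13). x = 0×13×1 + 8×3×9 ≡ 21 (mod 39)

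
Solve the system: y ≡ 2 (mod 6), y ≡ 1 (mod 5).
M = 6 × 5 = 30. M₁ = 5, y₁ ≡ 5 (mod 6). M₂ = 6, y₂ ≡ 1 (mod 5). y = 2×5×5 + 1×6×1 ≡ 26 (mod 30)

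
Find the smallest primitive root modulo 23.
g = 5. Powers: [5, 2, 10, 4, 20, 8, 17, 16, ...] generates all 22 non-zero residues.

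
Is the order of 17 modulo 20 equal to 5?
Powers of 17 mod 20: 17^1≡17, 17^2≡9, 17^3≡13, 17^4≡1. Already 17^4≡1, so the order is 4 < 5. No, the actual order is 4.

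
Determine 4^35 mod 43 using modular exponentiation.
By repeated squaring mod 43: 4^{1}≡4, 4^{2}≡16, 4^{4}≡41, 4^{8}≡4, 4^{16}≡16, 4^{32}≡41. Then 4^{35} = 4^{32+2+1} ≡ 41 × 16 × 4 ≡ 1 mod 43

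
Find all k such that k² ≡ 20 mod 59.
The square roots of 20 mod 59 are 16 and 43. Verify: 16² = 256 ≡ 20 mod 59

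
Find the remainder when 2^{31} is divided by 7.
By Fermat: 2^{6} ≡ 1 (mod 7). 31 = 5×6 + 1. So 2^{31} ≡ 2^{1} ≡ 2 (mod 7)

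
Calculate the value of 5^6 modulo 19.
By repeated squaring mod 19: 5^{1}≡5, 5^{2}≡6, 5^{4}≡17. Then 5^{6} = 5^{4+2} ≡ 17 × 6 ≡ 7 mod 19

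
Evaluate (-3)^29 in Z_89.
By repeated squaring (mod 89): (-3)^{1}≡86, (-3)^{2}≡9, (-3)^{4}≡81, (-3)^{8}≡64, (-3)^{16}≡2. Then (-3)^{29} = (-3)^{16+8+4+1} ≡ 2 × 64 × 81 × 86 ≡ 46 (mod 89)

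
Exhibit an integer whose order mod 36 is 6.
7 has order 6 mod 36 since 7^{6} ≡ 1 mod 36 and no smaller power works.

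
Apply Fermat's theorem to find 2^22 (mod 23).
By Fermat's Little Theorem, 2^{22} ≡ 1 (mod 23) since 23 is prime and gcd(2, 23) = 1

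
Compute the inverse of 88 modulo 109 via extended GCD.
Extended GCD: 88(-26) + 109(21) = 1. So 88^(-1) ≡ -26 ≡ 83 (mod 109). Verify: 88 × 83 = 7304 ≡ 1 (mod 109)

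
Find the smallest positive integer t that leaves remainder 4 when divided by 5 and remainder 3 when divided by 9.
M = 5 × 9 = 45. M₁ = 9, y₁ ≡ 4 mod 5. M₂ = 5, y₂ ≡ 2 mod 9. t = 4×9×4 + 3×5×2 ≡ 39 mod 45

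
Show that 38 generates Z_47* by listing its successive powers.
38^1, 38^2, ..., 38^{46} mod 47: [38, 34, 23, 28, 30, 12, 33, 32, 41, 7, 31, 3, 20, 8, 22, 37, 43, 36, 5, 2, 29, 21, 46, 9, 13, 24, 19, 17, 35, 14, 15, 6, 40, 16, 44, 27, 39, 25, 10, 4, 11, 42, 45, 18, 26, 1]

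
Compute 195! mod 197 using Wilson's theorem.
(196)! = (195)! × (196) ≡ -1 mod 197. So (195)! ≡ -1 × (196)^(-1) ≡ (-1)×(-1) = 1 mod 197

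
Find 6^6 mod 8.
By repeated squaring mod 8: 6^{1}≡6, 6^{2}≡4, 6^{4}≡0. Then 6^{6} = 6^{4+2} ≡ 0 × 4 ≡ 0 mod 8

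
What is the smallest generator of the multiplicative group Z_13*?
g = 2. Powers: [2, 4, 8, 3, 6, 12, 11, ...] generates all 12 non-zero residues.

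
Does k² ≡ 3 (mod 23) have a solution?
By Euler's criterion: 3^{11} ≡ 1 (mod 23). Since this equals 1, 3 is a QR.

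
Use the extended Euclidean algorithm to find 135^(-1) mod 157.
Extended GCD: 135(-50) + 157(43) = 1. So 135^(-1) ≡ -50 ≡ 107 (mod 157). Verify: 135 × 107 = 14445 ≡ 1 (mod 157)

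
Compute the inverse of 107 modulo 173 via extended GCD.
Extended GCD: 107(76) + 173(-47) = 1. So 107^(-1) ≡ 76 mod 173. Verify: 107 × 76 = 8132 ≡ 1 mod 173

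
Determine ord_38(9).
Powers of 9 mod 38: 9^1≡9, 9^2≡5, 9^3≡7, 9^4≡25, 9^5≡35, 9^6≡11, 9^7≡23, 9^8≡17, 9^9≡1. Order = 9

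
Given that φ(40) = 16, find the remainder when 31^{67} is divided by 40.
By Euler: 31^{16} ≡ 1 (mod 40) since gcd(31, 40) = 1. 67 = 4×16 + 3. So 31^{67} ≡ 31^{3} ≡ 31 (mod 40)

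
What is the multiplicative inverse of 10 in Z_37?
Since 37 is prime, by Fermat 10^(-1) ≡ 10^{35} ≡ 26 (mod 37). Verify: 10 × 26 = 260 ≡ 1 (mod 37)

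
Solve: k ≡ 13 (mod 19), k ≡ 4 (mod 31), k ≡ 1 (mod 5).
M = 19 × 31 × 5 = 2945. M₁ = 155, y₁ ≡ 13 (mod 19). M₂ = 95, y₂ ≡ 16 (mod 31). M₃ = 589, y₃ ≡ 4 (mod 5). k = 13×155×13 + 4×95×16 + 1×589×4 ≡ 2236 (mod 2945)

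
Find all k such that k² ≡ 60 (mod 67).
The square roots of 60 mod 67 are 23 and 44. Verify: 23² = 529 ≡ 60 (mod 67)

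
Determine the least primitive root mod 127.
g = 3. Powers: [3, 9, 27, 81, 116, 94, ...] generates all 126 non-zero residues.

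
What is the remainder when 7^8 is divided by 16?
By repeated squaring mod 16: 7^{1}≡7, 7^{2}≡1, 7^{4}≡1, 7^{8}≡1. So 7^{8} ≡ 1 mod 16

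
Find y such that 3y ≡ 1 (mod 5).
Since 5 is prime, by Fermat 3^(-1) ≡ 3^{3} ≡ 2 (mod 5). Verify: 3 × 2 = 6 ≡ 1 (mod 5)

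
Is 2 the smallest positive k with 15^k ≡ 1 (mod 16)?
Powers of 15 mod 16: 15^1≡15, 15^2≡1. First k with 15^k≡1 is k=2. Yes, ord_16(15) = 2.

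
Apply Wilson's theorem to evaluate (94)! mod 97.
(96)! = (94)! × (95) × (96) ≡ -1 (mod 97). So (94)! ≡ -1 × [(96)(95)]^(-1) ≡ 48 (mod 97)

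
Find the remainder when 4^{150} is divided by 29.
By Fermat: 4^{28} ≡ 1 (mod 29). 150 = 5×28 + 10. So 4^{150} ≡ 4^{10} ≡ 23 (mod 29)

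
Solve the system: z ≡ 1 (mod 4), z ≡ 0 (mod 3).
M = 4 × 3 = 12. M₁ = 3, y₁ ≡ 3 (mod 4). M₂ = 4, y₂ ≡ 1 (mod 3). z = 1×3×3 + 0×4×1 ≡ 9 (mod 12)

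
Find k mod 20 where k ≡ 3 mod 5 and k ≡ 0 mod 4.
M = 5 × 4 = 20. M₁ = 4, y₁ ≡ 4 mod 5. M₂ = 5, y₂ ≡ 1 mod 4. k = 3×4×4 + 0×5×1 ≡ 8 mod 20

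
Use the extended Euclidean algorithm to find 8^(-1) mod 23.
Extended GCD: 8(3) + 23(-1) = 1. So 8^(-1) ≡ 3 (mod 23). Verify: 8 × 3 = 24 ≡ 1 (mod 23)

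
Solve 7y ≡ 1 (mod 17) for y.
Since 17 is prime, by Fermat 7^(-1) ≡ 7^{15} ≡ 5 (mod 17). Verify: 7 × 5 = 35 ≡ 1 (mod 17)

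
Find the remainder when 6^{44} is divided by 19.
By Fermat: 6^{18} ≡ 1 mod 19. 44 = 2×18 + 8. So 6^{44} ≡ 6^{8} ≡ 16 mod 19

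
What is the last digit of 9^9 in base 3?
By repeated squaring (mod 3): 9^{1}≡0, 9^{2}≡0, 9^{4}≡0, 9^{8}≡0. Then 9^{9} = 9^{8+1} ≡ 0 × 0 ≡ 0 (mod 3)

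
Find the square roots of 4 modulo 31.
The square roots of 4 mod 31 are 2 and 29. Verify: 2² = 4 ≡ 4 (mod 31)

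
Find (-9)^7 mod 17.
By repeated squaring mod 17: (-9)^{1}≡8, (-9)^{2}≡13, (-9)^{4}≡16. Then (-9)^{7} = (-9)^{4+2+1} ≡ 16 × 13 × 8 ≡ 15 mod 17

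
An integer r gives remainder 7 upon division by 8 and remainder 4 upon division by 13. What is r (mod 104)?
M = 8 × 13 = 104. M₁ = 13, y₁ ≡ 5 (mod 8). M₂ = 8, y₂ ≡ 5 (mod 13). r = 7×13×5 + 4×8×5 ≡ 95 (mod 104)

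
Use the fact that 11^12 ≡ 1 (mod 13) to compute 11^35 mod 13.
By Fermat: 11^{12} ≡ 1 (mod 13). 35 = 2×12 + 11. So 11^{35} ≡ 11^{11} ≡ 6 (mod 13)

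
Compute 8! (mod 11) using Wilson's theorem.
(10)! = (8)! × (9) × (10) ≡ -1 (mod 11). So (8)! ≡ -1 × [(10)(9)]^(-1) ≡ 5 (mod 11)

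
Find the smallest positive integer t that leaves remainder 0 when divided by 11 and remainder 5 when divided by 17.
M = 11 × 17 = 187. M₁ = 17, y₁ ≡ 2 mod 11. M₂ = 11, y₂ ≡ 14 mod 17. t = 0×17×2 + 5×11×14 ≡ 22 mod 187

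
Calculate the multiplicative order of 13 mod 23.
Powers of 13 mod 23: 13^1≡13, 13^2≡8, 13^3≡12, 13^4≡18, 13^5≡4, 13^6≡6, 13^7≡9, 13^8≡2, 13^9≡3, 13^10≡16, 13^11≡1. ord_23(13) = 11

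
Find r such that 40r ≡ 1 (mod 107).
Since 107 is prime, by Fermat 40^(-1) ≡ 40^{105} ≡ 99 (mod 107). Verify: 40 × 99 = 3960 ≡ 1 (mod 107)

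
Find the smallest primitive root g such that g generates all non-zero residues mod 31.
g = 3. Powers: [3, 9, 27, 19, 26, 16, ...] generates all 30 non-zero residues.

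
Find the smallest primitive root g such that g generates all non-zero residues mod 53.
g = 2. Powers: [2, 4, 8, 16, 32, 11, 22, 44, ...] generates all 52 non-zero residues.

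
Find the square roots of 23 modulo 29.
The square roots of 23 mod 29 are 20 and 9. Verify: 20² = 400 ≡ 23 (mod 29)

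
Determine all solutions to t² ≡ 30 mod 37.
The square roots of 30 mod 37 are 17 and 20. Verify: 17² = 289 ≡ 30 mod 37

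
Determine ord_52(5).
Powers of 5 mod 52: 5^1≡5, 5^2≡25, 5^3≡21, 5^4≡1. So the order of 5 is 4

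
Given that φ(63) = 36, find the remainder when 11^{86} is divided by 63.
By Euler: 11^{36} ≡ 1 (mod 63) since gcd(11, 63) = 1. 86 = 2×36 + 14. So 11^{86} ≡ 11^{14} ≡ 58 (mod 63)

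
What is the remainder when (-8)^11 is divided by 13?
By repeated squaring (mod 13): (-8)^{1}≡5, (-8)^{2}≡12, (-8)^{4}≡1, (-8)^{8}≡1. Then (-8)^{11} = (-8)^{8+2+1} ≡ 1 × 12 × 5 ≡ 8 (mod 13)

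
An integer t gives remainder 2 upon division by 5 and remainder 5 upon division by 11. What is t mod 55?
M = 5 × 11 = 55. M₁ = 11, y₁ ≡ 1 mod 5. M₂ = 5, y₂ ≡ 9 mod 11. t = 2×11×1 + 5×5×9 ≡ 27 mod 55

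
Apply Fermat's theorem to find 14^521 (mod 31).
By Fermat: 14^{30} ≡ 1 (mod 31). 521 ≡ 11 (mod 30). So 14^{521} ≡ 14^{11} ≡ 9 (mod 31)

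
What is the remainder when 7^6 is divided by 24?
By repeated squaring mod 24: 7^{1}≡7, 7^{2}≡1, 7^{4}≡1. Then 7^{6} = 7^{4+2} ≡ 1 × 1 ≡ 1 mod 24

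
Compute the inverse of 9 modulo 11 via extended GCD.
Extended GCD: 9(5) + 11(-4) = 1. So 9^(-1) ≡ 5 (mod 11). Verify: 9 × 5 = 45 ≡ 1 (mod 11)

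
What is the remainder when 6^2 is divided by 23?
6^{2} = 36 ≡ 13 mod 23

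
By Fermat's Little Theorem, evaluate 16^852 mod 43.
By Fermat: 16^{42} ≡ 1 (mod 43). 852 ≡ 12 (mod 42). So 16^{852} ≡ 16^{12} ≡ 21 (mod 43)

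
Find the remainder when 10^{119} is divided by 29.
By Fermat: 10^{28} ≡ 1 mod 29. 119 = 4×28 + 7. So 10^{119} ≡ 10^{7} ≡ 17 mod 29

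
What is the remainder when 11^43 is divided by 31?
Using Fermat: 11^{30} ≡ 1 mod 31. 43 ≡ 13 mod 30. So 11^{43} ≡ 11^{13} ≡ 21 mod 31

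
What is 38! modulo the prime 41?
(40)! = (38)! × (39) × (40) ≡ -1 mod 41. So (38)! ≡ -1 × [(40)(39)]^(-1) ≡ 20 mod 41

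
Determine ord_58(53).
Powers of 53 mod 58: 53^1≡53, 53^2≡25, 53^3≡49, 53^4≡45, 53^5≡7, 53^6≡23, 53^7≡1. So the order of 53 is 7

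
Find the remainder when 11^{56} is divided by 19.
By Fermat: 11^{18} ≡ 1 mod 19. 56 = 3×18 + 2. So 11^{56} ≡ 11^{2} ≡ 7 mod 19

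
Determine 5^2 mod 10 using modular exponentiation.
5^{2} = 25 ≡ 5 mod 10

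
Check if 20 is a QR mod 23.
By Euler's criterion: 20^{11} ≡ 22 mod 23. Since this equals -1 (≡ 22), 20 is not a QR.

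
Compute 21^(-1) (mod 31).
Since 31 is prime, by Fermat 21^(-1) ≡ 21^{29} ≡ 3 (mod 31). Verify: 21 × 3 = 63 ≡ 1 (mod 31)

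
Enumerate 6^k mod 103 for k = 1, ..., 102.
6^1, 6^2, ..., 6^{102} mod 103: [6, 36, 10, 60, 51, 100, 85, 98, 73, 26, 53, 9, 54, 15, 90, 25, 47, 76, 44, 58, 39, 28, 65, 81, 74, 32, 89, 19, 11, 66, 87, 7, 42, 46, 70, 8, 48, 82, 80, 68, 99, 79, 62, 63, 69, 2, 12, 72, 20, 17, 102, 97, 67, 93, 43, 52, 3, 18, 5, 30, 77, 50, 94, 49, 88, 13, 78, 56, 27, 59, 45, 64, 75, 38, 22, 29, 71, 14, 84, 92, 37, 16, 96, 61, 57, 33, 95, 55, 21, 23, 35, 4, 24, 41, 40, 34, 101, 91, 31, 83, 86, 1]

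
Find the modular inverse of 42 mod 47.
Since 47 is prime, by Fermat 42^(-1) ≡ 42^{45} ≡ 28 (mod 47). Verify: 42 × 28 = 1176 ≡ 1 (mod 47)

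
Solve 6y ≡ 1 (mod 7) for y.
Since 7 is prime, by Fermat 6^(-1) ≡ 6^{5} ≡ 6 (mod 7). Verify: 6 × 6 = 36 ≡ 1 (mod 7)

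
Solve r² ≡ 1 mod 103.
The square roots of 1 mod 103 are 1 and 102. Verify: 1² = 1 ≡ 1 mod 103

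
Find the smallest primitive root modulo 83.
g = 2. For each prime q|82: 2^{41}≡82, 2^{2}≡4, none ≡ 1, so ord_83(2) = 82 and 2 is a primitive root.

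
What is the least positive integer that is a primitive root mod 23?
g = 5. For each prime q|22: 5^{11}≡22, 5^{2}≡2, none ≡ 1, so ord_23(5) = 22 and 5 is a primitive root.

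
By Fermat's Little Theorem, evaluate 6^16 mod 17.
By Fermat's Little Theorem, 6^{16} ≡ 1 (mod 17) since 17 is prime and gcd(6, 17) = 1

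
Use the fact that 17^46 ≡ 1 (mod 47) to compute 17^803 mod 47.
By Fermat: 17^{46} ≡ 1 (mod 47). 803 ≡ 21 (mod 46). So 17^{803} ≡ 17^{21} ≡ 27 (mod 47)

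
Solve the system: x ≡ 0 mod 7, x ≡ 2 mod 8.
M = 7 × 8 = 56. M₁ = 8, y₁ ≡ 1 mod 7. M₂ = 7, y₂ ≡ 7 mod 8. x = 0×8×1 + 2×7×7 ≡ 42 mod 56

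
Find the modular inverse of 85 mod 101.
Since 101 is prime, by Fermat 85^(-1) ≡ 85^{99} ≡ 82 (mod 101). Verify: 85 × 82 = 6970 ≡ 1 (mod 101)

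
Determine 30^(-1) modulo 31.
Since 31 is prime, by Fermat 30^(-1) ≡ 30^{29} ≡ 30 (mod 31). Verify: 30 × 30 = 900 ≡ 1 (mod 31)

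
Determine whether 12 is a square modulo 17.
By Euler's criterion: 12^{8} ≡ 16 mod 17. Since this equals -1 (≡ 16), 12 is not a QR.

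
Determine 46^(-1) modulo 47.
Since 47 is prime, by Fermat 46^(-1) ≡ 46^{45} ≡ 46 mod 47. Verify: 46 × 46 = 2116 ≡ 1 mod 47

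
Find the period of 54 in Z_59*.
Powers of 54 mod 59: 54^1≡54, 54^2≡25, 54^3≡52, 54^4≡35, 54^5≡2, 54^6≡49, 54^7≡50, 54^8≡45, 54^9≡11, 54^10≡4, 54^11≡39, 54^12≡41, 54^13≡31, 54^14≡22, 54^15≡8, 54^16≡19, 54^17≡23, 54^18≡3, 54^19≡44, 54^20≡16, 54^21≡38, 54^22≡46, 54^23≡6, 54^24≡29, 54^25≡32, 54^26≡17, 54^27≡33, 54^28≡12, 54^29≡58, 54^30≡5, 54^31≡34, 54^32≡7, 54^33≡24, 54^34≡57, 54^35≡10, 54^36≡9, 54^37≡14, 54^38≡48, 54^39≡55, 54^40≡20, 54^41≡18, 54^42≡28, 54^43≡37, 54^44≡51, 54^45≡40, 54^46≡36, 54^47≡56, 54^48≡15, 54^49≡43, 54^50≡21, 54^51≡13, 54^52≡53, 54^53≡30, 54^54≡27, 54^55≡42, 54^56≡26, 54^57≡47, 54^58≡1. So the order of 54 is 58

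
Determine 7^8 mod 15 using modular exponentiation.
By repeated squaring (mod 15): 7^{1}≡7, 7^{2}≡4, 7^{4}≡1, 7^{8}≡1. So 7^{8} ≡ 1 (mod 15)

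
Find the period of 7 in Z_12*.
Powers of 7 mod 12: 7^1≡7, 7^2≡1. Order = 2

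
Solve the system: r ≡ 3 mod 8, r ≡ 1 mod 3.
M = 8 × 3 = 24. M₁ = 3, y₁ ≡ 3 mod 8. M₂ = 8, y₂ ≡ 2 mod 3. r = 3×3×3 + 1×8×2 ≡ 19 mod 24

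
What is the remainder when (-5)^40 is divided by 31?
Using Fermat: (-5)^{30} ≡ 1 mod 31. 40 ≡ 10 mod 30. So (-5)^{40} ≡ (-5)^{10} ≡ 5 mod 31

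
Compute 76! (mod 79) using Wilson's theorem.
(78)! = (76)! × (77) × (78) ≡ -1 (mod 79). So (76)! ≡ -1 × [(78)(77)]^(-1) ≡ 39 (mod 79)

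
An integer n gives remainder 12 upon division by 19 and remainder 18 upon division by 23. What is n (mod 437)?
M = 19 × 23 = 437. M₁ = 23, y₁ ≡ 5 (mod 19). M₂ = 19, y₂ ≡ 17 (mod 23). n = 12×23×5 + 18×19×17 ≡ 202 (mod 437)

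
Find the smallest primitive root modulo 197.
g = 2. For each prime q|196: 2^{98}≡196, 2^{28}≡104, none ≡ 1, so ord_197(2) = 196 and 2 is a primitive root.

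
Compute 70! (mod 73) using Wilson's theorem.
(72)! = (70)! × (71) × (72) ≡ -1 (mod 73). So (70)! ≡ -1 × [(72)(71)]^(-1) ≡ 36 (mod 73)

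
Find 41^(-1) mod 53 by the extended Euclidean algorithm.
Extended GCD: 41(22) + 53(-17) = 1. So 41^(-1) ≡ 22 mod 53. Verify: 41 × 22 = 902 ≡ 1 mod 53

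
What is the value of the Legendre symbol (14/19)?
(14/19) = 14^{9} mod 19 = -1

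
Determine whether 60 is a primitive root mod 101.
60^{20} ≡ 1 (mod 101) and 20 < 100, so ord_101(60) = 20 ≠ 100 and 60 is not a primitive root.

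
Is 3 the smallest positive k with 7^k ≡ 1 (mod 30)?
Powers of 7 mod 30: 7^1≡7, 7^2≡19, 7^3≡13, 7^4≡1. 7^3≡13≢1, so ord ≠ 3. No, the actual order is 4.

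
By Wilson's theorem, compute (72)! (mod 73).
By Wilson's theorem, (72)! ≡ -1 ≡ 72 (mod 73)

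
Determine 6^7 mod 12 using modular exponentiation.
By repeated squaring mod 12: 6^{1}≡6, 6^{2}≡0, 6^{4}≡0. Then 6^{7} = 6^{4+2+1} ≡ 0 × 0 × 6 ≡ 0 mod 12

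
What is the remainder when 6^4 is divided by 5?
6^{4} = 1296 ≡ 1 (mod 5)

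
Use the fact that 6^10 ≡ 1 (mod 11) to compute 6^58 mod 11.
By Fermat: 6^{10} ≡ 1 (mod 11). 58 = 5×10 + 8. So 6^{58} ≡ 6^{8} ≡ 4 (mod 11)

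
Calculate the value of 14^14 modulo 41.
By repeated squaring (mod 41): 14^{1}≡14, 14^{2}≡32, 14^{4}≡40, 14^{8}≡1. Then 14^{14} = 14^{8+4+2} ≡ 1 × 40 × 32 ≡ 9 (mod 41)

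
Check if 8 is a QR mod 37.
By Euler's criterion: 8^{18} ≡ 36 mod 37. Since this equals -1 (≡ 36), 8 is not a QR.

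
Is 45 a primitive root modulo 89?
45^{11} ≡ 1 mod 89 and 11 < 88, so ord_89(45) = 11 ≠ 88 and 45 is not a primitive root.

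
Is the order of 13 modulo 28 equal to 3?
Powers of 13 mod 28: 13^1≡13, 13^2≡1. Already 13^2≡1, so the order is 2 < 3. No, the actual order is 2.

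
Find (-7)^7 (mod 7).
By repeated squaring (mod 7): (-7)^{1}≡0, (-7)^{2}≡0, (-7)^{4}≡0. Then (-7)^{7} = (-7)^{4+2+1} ≡ 0 × 0 × 0 ≡ 0 (mod 7)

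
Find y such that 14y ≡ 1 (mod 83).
Since 83 is prime, by Fermat 14^(-1) ≡ 14^{81} ≡ 6 (mod 83). Verify: 14 × 6 = 84 ≡ 1 (mod 83)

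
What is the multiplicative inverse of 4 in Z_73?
Since 73 is prime, by Fermat 4^(-1) ≡ 4^{71} ≡ 55 mod 73. Verify: 4 × 55 = 220 ≡ 1 mod 73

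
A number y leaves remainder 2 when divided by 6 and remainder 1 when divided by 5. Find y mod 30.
M = 6 × 5 = 30. M₁ = 5, y₁ ≡ 5 mod 6. M₂ = 6, y₂ ≡ 1 mod 5. y = 2×5×5 + 1×6×1 ≡ 26 mod 30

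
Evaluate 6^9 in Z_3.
By repeated squaring (mod 3): 6^{1}≡0, 6^{2}≡0, 6^{4}≡0, 6^{8}≡0. Then 6^{9} = 6^{8+1} ≡ 0 × 0 ≡ 0 (mod 3)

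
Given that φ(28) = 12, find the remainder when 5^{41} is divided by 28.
By Euler: 5^{12} ≡ 1 (mod 28) since gcd(5, 28) = 1. 41 = 3×12 + 5. So 5^{41} ≡ 5^{5} ≡ 17 (mod 28)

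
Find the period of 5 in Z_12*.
Powers of 5 mod 12: 5^1≡5, 5^2≡1. Order = 2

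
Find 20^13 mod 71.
By repeated squaring mod 71: 20^{1}≡20, 20^{2}≡45, 20^{4}≡37, 20^{8}≡20. Then 20^{13} = 20^{8+4+1} ≡ 20 × 37 × 20 ≡ 32 mod 71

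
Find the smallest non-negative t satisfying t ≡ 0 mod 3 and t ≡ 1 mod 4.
M = 3 × 4 = 12. M₁ = 4, y₁ ≡ 1 mod 3. M₂ = 3, y₂ ≡ 3 mod 4. t = 0×4×1 + 1×3×3 ≡ 9 mod 12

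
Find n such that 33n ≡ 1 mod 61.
Since 61 is prime, by Fermat 33^(-1) ≡ 33^{59} ≡ 37 mod 61. Verify: 33 × 37 = 1221 ≡ 1 mod 61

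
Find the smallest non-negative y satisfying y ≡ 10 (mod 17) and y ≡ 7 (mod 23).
M = 17 × 23 = 391. M₁ = 23, y₁ ≡ 3 (mod 17). M₂ = 17, y₂ ≡ 19 (mod 23). y = 10×23×3 + 7×17×19 ≡ 214 (mod 391)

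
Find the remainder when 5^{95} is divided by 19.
By Fermat: 5^{18} ≡ 1 (mod 19). 95 = 5×18 + 5. So 5^{95} ≡ 5^{5} ≡ 9 (mod 19)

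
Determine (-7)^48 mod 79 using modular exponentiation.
By repeated squaring mod 79: (-7)^{1}≡72, (-7)^{2}≡49, (-7)^{4}≡31, (-7)^{8}≡13, (-7)^{16}≡11, (-7)^{32}≡42. Then (-7)^{48} = (-7)^{32+16} ≡ 42 × 11 ≡ 67 mod 79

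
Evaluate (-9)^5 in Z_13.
By repeated squaring (mod 13): (-9)^{1}≡4, (-9)^{2}≡3, (-9)^{4}≡9. Then (-9)^{5} = (-9)^{4+1} ≡ 9 × 4 ≡ 10 (mod 13)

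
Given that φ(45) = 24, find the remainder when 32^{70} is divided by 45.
By Euler: 32^{24} ≡ 1 mod 45 since gcd(32, 45) = 1. 70 = 2×24 + 22. So 32^{70} ≡ 32^{22} ≡ 4 mod 45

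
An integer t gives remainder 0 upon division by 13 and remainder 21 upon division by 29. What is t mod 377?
M = 13 × 29 = 377. M₁ = 29, y₁ ≡ 9 mod 13. M₂ = 13, y₂ ≡ 9 mod 29. t = 0×29×9 + 21×13×9 ≡ 195 mod 377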